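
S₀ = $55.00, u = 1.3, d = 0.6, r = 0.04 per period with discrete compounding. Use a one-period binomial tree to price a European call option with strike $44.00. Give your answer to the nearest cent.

$16.62

Risk-neutral probability p = (1 + 0.04 − 0.6)/(1.3 − 0.6) = 0.4400/0.7000 = 0.6286
Terminal stock prices: S_u = 71.5, S_d = 33
Terminal payoffs (S − K): max(27.5, 0) = 27.5, max(-11, 0) = 0
Node 0 (S = 55): V_0 = 1/1.04·[0.6286·27.5000 + 0.3714·0.0000] = 16.6209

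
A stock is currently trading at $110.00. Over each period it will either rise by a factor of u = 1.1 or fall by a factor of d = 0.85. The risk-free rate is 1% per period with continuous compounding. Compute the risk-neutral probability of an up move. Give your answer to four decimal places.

Risk-neutral probability p = (e^0.01 − 0.85)/(1.1 − 0.85) = 0.1601/0.2500 = 0.6402

p = 0.6402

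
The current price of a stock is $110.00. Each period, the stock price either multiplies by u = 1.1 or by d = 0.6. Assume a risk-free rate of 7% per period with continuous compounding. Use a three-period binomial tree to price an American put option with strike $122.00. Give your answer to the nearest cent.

Risk-neutral probability p = (e^0.07 − 0.6)/(1.1 − 0.6) = 0.4725/0.5000 = 0.9450
Terminal stock prices: S_uuu = 146.4, S_uud = 79.86, S_udd = 43.56, S_ddd = 23.76
Terminal payoffs (K − S): max(-24.41, 0) = 0, max(42.14, 0) = 42.14, max(78.44, 0) = 78.44, max(98.24, 0) = 98.24
Node uu (S = 133.1): continuation = e^(−0.07)·[0.9450·0.0000 + 0.0550·42.1400] = 2.1604; exercise value = 0.0000 ≤ continuation, so V_uu = 2.1604
Node ud (S = 72.6): continuation = e^(−0.07)·[0.9450·42.1400 + 0.0550·78.4400] = 41.1520; exercise value = 49.4000 > continuation, so V_ud = 49.4000 (exercise)
Node dd (S = 39.6): continuation = e^(−0.07)·[0.9450·78.4400 + 0.0550·98.2400] = 74.1520; exercise value = 82.4000 > continuation, so V_dd = 82.4000 (exercise)
Node u (S = 121): continuation = e^(−0.07)·[0.9450·2.1604 + 0.0550·49.4000] = 4.4361; exercise value = 1.0000 ≤ continuation, so V_u = 4.4361
Node d (S = 66): continuation = e^(−0.07)·[0.9450·49.4000 + 0.0550·82.4000] = 47.7520; exercise value = 56.0000 > continuation, so V_d = 56.0000 (exercise)
Node 0 (S = 110): continuation = e^(−0.07)·[0.9450·4.4361 + 0.0550·56.0000] = 6.7797; exercise value = 12.0000 > continuation, so V_0 = 12.0000 (exercise)

$12.00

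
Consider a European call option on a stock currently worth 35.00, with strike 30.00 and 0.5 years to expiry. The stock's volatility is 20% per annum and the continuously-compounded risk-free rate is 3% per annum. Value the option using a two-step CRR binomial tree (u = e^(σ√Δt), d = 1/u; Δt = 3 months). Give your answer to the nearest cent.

5.76

CRR parameters: u = e^(σ√Δt) = e^(0.2·√0.25) = 1.1052, d = 1/u = 0.9048
Per-period rate: rΔt = 0.03·0.25 = 0.0075, so R = e^0.0075 = 1.0075
Risk-neutral probability p = (e^0.0075 − 0.9048)/(1.1052 − 0.9048) = 0.1027/0.2003 = 0.5126
Terminal stock prices: S_uu = 42.75, S_ud = 35, S_dd = 28.66
Terminal payoffs (S − K): max(12.75, 0) = 12.75, max(5, 0) = 5, max(-1.344, 0) = 0
Node u (S = 38.68): V_u = e^(−0.0075)·[0.5126·12.7491 + 0.4874·5.0000] = 8.9051
Node d (S = 31.67): V_d = e^(−0.0075)·[0.5126·5.0000 + 0.4874·0.0000] = 2.5438
Node 0 (S = 35): V_0 = e^(−0.0075)·[0.5126·8.9051 + 0.4874·2.5438] = 5.7613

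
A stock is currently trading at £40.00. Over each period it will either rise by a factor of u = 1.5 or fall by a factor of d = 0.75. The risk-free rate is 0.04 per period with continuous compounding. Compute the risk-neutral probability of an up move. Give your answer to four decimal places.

p = 0.3877

Risk-neutral probability p = (e^0.04 − 0.75)/(1.5 − 0.75) = 0.2908/0.7500 = 0.3877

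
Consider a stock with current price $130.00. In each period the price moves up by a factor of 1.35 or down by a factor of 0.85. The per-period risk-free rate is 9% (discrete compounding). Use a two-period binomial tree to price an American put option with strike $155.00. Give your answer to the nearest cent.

$25.00

Risk-neutral probability p = (1 + 0.09 − 0.85)/(1.35 − 0.85) = 0.2400/0.5000 = 0.4800
Terminal stock prices: S_uu = 236.9, S_ud = 149.2, S_dd = 93.92
Terminal payoffs (K − S): max(-81.93, 0) = 0, max(5.825, 0) = 5.825, max(61.08, 0) = 61.08
Node u (S = 175.5): continuation = 1/1.09·[0.4800·0.0000 + 0.5200·5.8250] = 2.7789; exercise value = 0.0000 ≤ continuation, so V_u = 2.7789
Node d (S = 110.5): continuation = 1/1.09·[0.4800·5.8250 + 0.5200·61.0750] = 31.7018; exercise value = 44.5000 > continuation, so V_d = 44.5000 (exercise)
Node 0 (S = 130): continuation = 1/1.09·[0.4800·2.7789 + 0.5200·44.5000] = 22.4531; exercise value = 25.0000 > continuation, so V_0 = 25.0000 (exercise)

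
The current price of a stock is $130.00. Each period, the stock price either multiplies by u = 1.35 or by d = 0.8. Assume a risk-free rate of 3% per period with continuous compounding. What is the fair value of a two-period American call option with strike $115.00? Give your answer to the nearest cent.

$31.81

Risk-neutral probability p = (e^0.03 − 0.8)/(1.35 − 0.8) = 0.2305/0.5500 = 0.4190
Terminal stock prices: S_uu = 236.9, S_ud = 140.4, S_dd = 83.2
Terminal payoffs (S − K): max(121.9, 0) = 121.9, max(25.4, 0) = 25.4, max(-31.8, 0) = 0
Node u (S = 175.5): continuation = e^(−0.03)·[0.4190·121.9250 + 0.5810·25.4000] = 63.8988; exercise value = 60.5000 ≤ continuation, so V_u = 63.8988
Node d (S = 104): continuation = e^(−0.03)·[0.4190·25.4000 + 0.5810·0.0000] = 10.3283; exercise value = 0.0000 ≤ continuation, so V_d = 10.3283
Node 0 (S = 130): continuation = e^(−0.03)·[0.4190·63.8988 + 0.5810·10.3283] = 31.8061; exercise value = 15.0000 ≤ continuation, so V_0 = 31.8061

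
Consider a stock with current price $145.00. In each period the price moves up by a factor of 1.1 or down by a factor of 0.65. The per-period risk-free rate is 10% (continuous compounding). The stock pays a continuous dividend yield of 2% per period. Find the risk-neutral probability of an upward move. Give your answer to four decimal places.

p = 0.9629

Per-period risk-free factor R = e^0.1 = 1.1052; dividend-adjusted growth = e^(0.1−0.02) = 1.0833.
Risk-neutral probability p = (1.0833 − 0.65)/(1.1 − 0.65) = 0.4333/0.4500 = 0.9629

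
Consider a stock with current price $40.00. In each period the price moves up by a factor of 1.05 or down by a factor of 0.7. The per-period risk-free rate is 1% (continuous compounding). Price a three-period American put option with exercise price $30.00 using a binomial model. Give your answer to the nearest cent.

$0.34

Risk-neutral probability p = (e^0.01 − 0.7)/(1.05 − 0.7) = 0.3101/0.3500 = 0.8859
Terminal stock prices: S_uuu = 46.31, S_uud = 30.87, S_udd = 20.58, S_ddd = 13.72
Terminal payoffs (K − S): max(-16.31, 0) = 0, max(-0.87, 0) = 0, max(9.42, 0) = 9.42, max(16.28, 0) = 16.28
Node uu (S = 44.1): continuation = e^(−0.01)·[0.8859·0.0000 + 0.1141·0.0000] = 0.0000; exercise value = 0.0000 ≤ continuation, so V_uu = 0.0000
Node ud (S = 29.4): continuation = e^(−0.01)·[0.8859·0.0000 + 0.1141·9.4200] = 1.0645; exercise value = 0.6000 ≤ continuation, so V_ud = 1.0645
Node dd (S = 19.6): continuation = e^(−0.01)·[0.8859·9.4200 + 0.1141·16.2800] = 10.1015; exercise value = 10.4000 > continuation, so V_dd = 10.4000 (exercise)
Node u (S = 42): continuation = e^(−0.01)·[0.8859·0.0000 + 0.1141·1.0645] = 0.1203; exercise value = 0.0000 ≤ continuation, so V_u = 0.1203
Node d (S = 28): continuation = e^(−0.01)·[0.8859·1.0645 + 0.1141·10.4000] = 2.1089; exercise value = 2.0000 ≤ continuation, so V_d = 2.1089
Node 0 (S = 40): continuation = e^(−0.01)·[0.8859·0.1203 + 0.1141·2.1089] = 0.3438; exercise value = 0.0000 ≤ continuation, so V_0 = 0.3438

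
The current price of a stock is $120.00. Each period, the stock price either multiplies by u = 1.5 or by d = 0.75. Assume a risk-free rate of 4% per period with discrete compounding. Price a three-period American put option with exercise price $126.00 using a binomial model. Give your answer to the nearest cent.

Risk-neutral probability p = (1 + 0.04 − 0.75)/(1.5 − 0.75) = 0.2900/0.7500 = 0.3867
Terminal stock prices: S_uuu = 405, S_uud = 202.5, S_udd = 101.2, S_ddd = 50.62
Terminal payoffs (K − S): max(-279, 0) = 0, max(-76.5, 0) = 0, max(24.75, 0) = 24.75, max(75.38, 0) = 75.38
Node uu (S = 270): continuation = 1/1.04·[0.3867·0.0000 + 0.6133·0.0000] = 0.0000; exercise value = 0.0000 ≤ continuation, so V_uu = 0.0000
Node ud (S = 135): continuation = 1/1.04·[0.3867·0.0000 + 0.6133·24.7500] = 14.5962; exercise value = 0.0000 ≤ continuation, so V_ud = 14.5962
Node dd (S = 67.5): continuation = 1/1.04·[0.3867·24.7500 + 0.6133·75.3750] = 53.6538; exercise value = 58.5000 > continuation, so V_dd = 58.5000 (exercise)
Node u (S = 180): continuation = 1/1.04·[0.3867·0.0000 + 0.6133·14.5962] = 8.6080; exercise value = 0.0000 ≤ continuation, so V_u = 8.6080
Node d (S = 90): continuation = 1/1.04·[0.3867·14.5962 + 0.6133·58.5000] = 39.9268; exercise value = 36.0000 ≤ continuation, so V_d = 39.9268
Node 0 (S = 120): continuation = 1/1.04·[0.3867·8.6080 + 0.6133·39.9268] = 26.7470; exercise value = 6.0000 ≤ continuation, so V_0 = 26.7470

$26.75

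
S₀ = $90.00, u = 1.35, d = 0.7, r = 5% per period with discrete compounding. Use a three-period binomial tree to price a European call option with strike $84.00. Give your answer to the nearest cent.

$29.22

Risk-neutral probability p = (1 + 0.05 − 0.7)/(1.35 − 0.7) = 0.3500/0.6500 = 0.5385
Terminal stock prices: S_uuu = 221.4, S_uud = 114.8, S_udd = 59.53, S_ddd = 30.87
Terminal payoffs (S − K): max(137.4, 0) = 137.4, max(30.82, 0) = 30.82, max(-24.47, 0) = 0, max(-53.13, 0) = 0
Node uu (S = 164): V_uu = 1/1.05·[0.5385·137.4338 + 0.4615·30.8175] = 84.0250
Node ud (S = 85.05): V_ud = 1/1.05·[0.5385·30.8175 + 0.4615·0.0000] = 15.8038
Node dd (S = 44.1): V_dd = 1/1.05·[0.5385·0.0000 + 0.4615·0.0000] = 0.0000
Node u (S = 121.5): V_u = 1/1.05·[0.5385·84.0250 + 0.4615·15.8038] = 50.0365
Node d (S = 63): V_d = 1/1.05·[0.5385·15.8038 + 0.4615·0.0000] = 8.1045
Node 0 (S = 90): V_0 = 1/1.05·[0.5385·50.0365 + 0.4615·8.1045] = 29.2222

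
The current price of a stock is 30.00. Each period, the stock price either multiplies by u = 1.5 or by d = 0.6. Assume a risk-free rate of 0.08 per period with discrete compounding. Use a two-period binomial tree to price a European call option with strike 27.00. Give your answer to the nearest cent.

Risk-neutral probability p = (1 + 0.08 − 0.6)/(1.5 − 0.6) = 0.4800/0.9000 = 0.5333
Terminal stock prices: S_uu = 67.5, S_ud = 27, S_dd = 10.8
Terminal payoffs (S − K): max(40.5, 0) = 40.5, max(0, 0) = 0, max(-16.2, 0) = 0
Node u (S = 45): V_u = 1/1.08·[0.5333·40.5000 + 0.4667·0.0000] = 20.0000
Node d (S = 18): V_d = 1/1.08·[0.5333·0.0000 + 0.4667·0.0000] = 0.0000
Node 0 (S = 30): V_0 = 1/1.08·[0.5333·20.0000 + 0.4667·0.0000] = 9.8765

9.88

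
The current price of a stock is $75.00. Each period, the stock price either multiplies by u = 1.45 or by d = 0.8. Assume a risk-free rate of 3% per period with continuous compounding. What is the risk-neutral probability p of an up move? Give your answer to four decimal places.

p = 0.3545

Risk-neutral probability p = (e^0.03 − 0.8)/(1.45 − 0.8) = 0.2305/0.6500 = 0.3545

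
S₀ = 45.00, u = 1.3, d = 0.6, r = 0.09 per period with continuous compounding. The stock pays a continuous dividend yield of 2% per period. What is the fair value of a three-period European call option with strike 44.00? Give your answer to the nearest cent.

13.43

Per-period risk-free factor R = e^0.09 = 1.0942; dividend-adjusted growth = e^(0.09−0.02) = 1.0725.
Risk-neutral probability p = (1.0725 − 0.6)/(1.3 − 0.6) = 0.4725/0.7000 = 0.6750
Terminal stock prices: S_uuu = 98.87, S_uud = 45.63, S_udd = 21.06, S_ddd = 9.72
Terminal payoffs (S − K): max(54.87, 0) = 54.87, max(1.63, 0) = 1.63, max(-22.94, 0) = 0, max(-34.28, 0) = 0
Node uu (S = 76.05): V_uu = e^(−0.09)·[0.6750·54.8650 + 0.3250·1.6300] = 34.3311
Node ud (S = 35.1): V_ud = e^(−0.09)·[0.6750·1.6300 + 0.3250·0.0000] = 1.0056
Node dd (S = 16.2): V_dd = e^(−0.09)·[0.6750·0.0000 + 0.3250·0.0000] = 0.0000
Node u (S = 58.5): V_u = e^(−0.09)·[0.6750·34.3311 + 0.3250·1.0056] = 21.4780
Node d (S = 27): V_d = e^(−0.09)·[0.6750·1.0056 + 0.3250·0.0000] = 0.6204
Node 0 (S = 45): V_0 = e^(−0.09)·[0.6750·21.4780 + 0.3250·0.6204] = 13.4344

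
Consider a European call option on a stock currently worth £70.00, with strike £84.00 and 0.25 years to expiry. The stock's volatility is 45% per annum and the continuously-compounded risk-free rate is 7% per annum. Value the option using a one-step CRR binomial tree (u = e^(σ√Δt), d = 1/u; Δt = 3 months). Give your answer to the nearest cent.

CRR parameters: u = e^(σ√Δt) = e^(0.45·√0.25) = 1.2523, d = 1/u = 0.7985
Per-period rate: rΔt = 0.07·0.25 = 0.0175, so R = e^0.0175 = 1.0177
Risk-neutral probability p = (e^0.0175 − 0.7985)/(1.2523 − 0.7985) = 0.2191/0.4538 = 0.4829
Terminal stock prices: S_u = 87.66, S_d = 55.9
Terminal payoffs (S − K): max(3.663, 0) = 3.663, max(-28.1, 0) = 0
Node 0 (S = 70): V_0 = e^(−0.0175)·[0.4829·3.6626 + 0.5171·0.0000] = 1.7379

£1.74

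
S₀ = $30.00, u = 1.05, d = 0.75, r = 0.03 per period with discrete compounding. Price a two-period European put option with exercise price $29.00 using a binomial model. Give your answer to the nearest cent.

Risk-neutral probability p = (1 + 0.03 − 0.75)/(1.05 − 0.75) = 0.2800/0.3000 = 0.9333
Terminal stock prices: S_uu = 33.08, S_ud = 23.62, S_dd = 16.88
Terminal payoffs (K − S): max(-4.075, 0) = 0, max(5.375, 0) = 5.375, max(12.12, 0) = 12.12
Node u (S = 31.5): V_u = 1/1.03·[0.9333·0.0000 + 0.0667·5.3750] = 0.3479
Node d (S = 22.5): V_d = 1/1.03·[0.9333·5.3750 + 0.0667·12.1250] = 5.6553
Node 0 (S = 30): V_0 = 1/1.03·[0.9333·0.3479 + 0.0667·5.6553] = 0.6813

$0.68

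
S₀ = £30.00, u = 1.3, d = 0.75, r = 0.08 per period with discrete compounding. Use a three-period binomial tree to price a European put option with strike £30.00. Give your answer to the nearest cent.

Risk-neutral probability p = (1 + 0.08 − 0.75)/(1.3 − 0.75) = 0.3300/0.5500 = 0.6000
Terminal stock prices: S_uuu = 65.91, S_uud = 38.03, S_udd = 21.94, S_ddd = 12.66
Terminal payoffs (K − S): max(-35.91, 0) = 0, max(-8.025, 0) = 0, max(8.062, 0) = 8.062, max(17.34, 0) = 17.34
Node uu (S = 50.7): V_uu = 1/1.08·[0.6000·0.0000 + 0.4000·0.0000] = 0.0000
Node ud (S = 29.25): V_ud = 1/1.08·[0.6000·0.0000 + 0.4000·8.0625] = 2.9861
Node dd (S = 16.88): V_dd = 1/1.08·[0.6000·8.0625 + 0.4000·17.3438] = 10.9028
Node u (S = 39): V_u = 1/1.08·[0.6000·0.0000 + 0.4000·2.9861] = 1.1060
Node d (S = 22.5): V_d = 1/1.08·[0.6000·2.9861 + 0.4000·10.9028] = 5.6970
Node 0 (S = 30): V_0 = 1/1.08·[0.6000·1.1060 + 0.4000·5.6970] = 2.7244

£2.72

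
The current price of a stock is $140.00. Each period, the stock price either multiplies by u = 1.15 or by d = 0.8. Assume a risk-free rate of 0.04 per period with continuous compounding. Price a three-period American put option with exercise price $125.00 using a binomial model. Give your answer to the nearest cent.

$5.79

Risk-neutral probability p = (e^0.04 − 0.8)/(1.15 − 0.8) = 0.2408/0.3500 = 0.6880
Terminal stock prices: S_uuu = 212.9, S_uud = 148.1, S_udd = 103, S_ddd = 71.68
Terminal payoffs (K − S): max(-87.92, 0) = 0, max(-23.12, 0) = 0, max(21.96, 0) = 21.96, max(53.32, 0) = 53.32
Node uu (S = 185.1): continuation = e^(−0.04)·[0.6880·0.0000 + 0.3120·0.0000] = 0.0000; exercise value = 0.0000 ≤ continuation, so V_uu = 0.0000
Node ud (S = 128.8): continuation = e^(−0.04)·[0.6880·0.0000 + 0.3120·21.9600] = 6.5822; exercise value = 0.0000 ≤ continuation, so V_ud = 6.5822
Node dd (S = 89.6): continuation = e^(−0.04)·[0.6880·21.9600 + 0.3120·53.3200] = 30.4987; exercise value = 35.4000 > continuation, so V_dd = 35.4000 (exercise)
Node u (S = 161): continuation = e^(−0.04)·[0.6880·0.0000 + 0.3120·6.5822] = 1.9729; exercise value = 0.0000 ≤ continuation, so V_u = 1.9729
Node d (S = 112): continuation = e^(−0.04)·[0.6880·6.5822 + 0.3120·35.4000] = 14.9619; exercise value = 13.0000 ≤ continuation, so V_d = 14.9619
Node 0 (S = 140): continuation = e^(−0.04)·[0.6880·1.9729 + 0.3120·14.9619] = 5.7888; exercise value = 0.0000 ≤ continuation, so V_0 = 5.7888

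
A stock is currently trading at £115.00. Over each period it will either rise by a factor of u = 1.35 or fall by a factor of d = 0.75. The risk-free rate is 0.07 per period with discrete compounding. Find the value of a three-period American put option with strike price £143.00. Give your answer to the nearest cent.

Risk-neutral probability p = (1 + 0.07 − 0.75)/(1.35 − 0.75) = 0.3200/0.6000 = 0.5333
Terminal stock prices: S_uuu = 282.9, S_uud = 157.2, S_udd = 87.33, S_ddd = 48.52
Terminal payoffs (K − S): max(-139.9, 0) = 0, max(-14.19, 0) = 0, max(55.67, 0) = 55.67, max(94.48, 0) = 94.48
Node uu (S = 209.6): continuation = 1/1.07·[0.5333·0.0000 + 0.4667·0.0000] = 0.0000; exercise value = 0.0000 ≤ continuation, so V_uu = 0.0000
Node ud (S = 116.4): continuation = 1/1.07·[0.5333·0.0000 + 0.4667·55.6719] = 24.2806; exercise value = 26.5625 > continuation, so V_ud = 26.5625 (exercise)
Node dd (S = 64.69): continuation = 1/1.07·[0.5333·55.6719 + 0.4667·94.4844] = 68.9574; exercise value = 78.3125 > continuation, so V_dd = 78.3125 (exercise)
Node u (S = 155.2): continuation = 1/1.07·[0.5333·0.0000 + 0.4667·26.5625] = 11.5849; exercise value = 0.0000 ≤ continuation, so V_u = 11.5849
Node d (S = 86.25): continuation = 1/1.07·[0.5333·26.5625 + 0.4667·78.3125] = 47.3949; exercise value = 56.7500 > continuation, so V_d = 56.7500 (exercise)
Node 0 (S = 115): continuation = 1/1.07·[0.5333·11.5849 + 0.4667·56.7500] = 30.5252; exercise value = 28.0000 ≤ continuation, so V_0 = 30.5252

£30.53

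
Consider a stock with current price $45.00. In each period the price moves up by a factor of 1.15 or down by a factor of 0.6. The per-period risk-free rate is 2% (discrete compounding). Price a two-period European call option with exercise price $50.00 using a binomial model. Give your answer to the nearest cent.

$5.33

Risk-neutral probability p = (1 + 0.02 − 0.6)/(1.15 − 0.6) = 0.4200/0.5500 = 0.7636
Terminal stock prices: S_uu = 59.51, S_ud = 31.05, S_dd = 16.2
Terminal payoffs (S − K): max(9.512, 0) = 9.512, max(-18.95, 0) = 0, max(-33.8, 0) = 0
Node u (S = 51.75): V_u = 1/1.02·[0.7636·9.5125 + 0.2364·0.0000] = 7.1217
Node d (S = 27): V_d = 1/1.02·[0.7636·0.0000 + 0.2364·0.0000] = 0.0000
Node 0 (S = 45): V_0 = 1/1.02·[0.7636·7.1217 + 0.2364·0.0000] = 5.3317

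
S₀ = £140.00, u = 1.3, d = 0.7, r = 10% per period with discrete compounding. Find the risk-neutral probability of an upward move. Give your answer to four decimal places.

Risk-neutral probability p = (1 + 0.1 − 0.7)/(1.3 − 0.7) = 0.4000/0.6000 = 0.6667

p = 0.6667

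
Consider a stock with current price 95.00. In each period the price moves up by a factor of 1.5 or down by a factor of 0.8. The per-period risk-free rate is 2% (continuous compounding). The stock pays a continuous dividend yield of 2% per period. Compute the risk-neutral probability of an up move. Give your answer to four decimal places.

p = 0.2857

Per-period risk-free factor R = e^0.02 = 1.0202; dividend-adjusted growth = e^(0.02−0.02) = 1.0000.
Risk-neutral probability p = (1.0000 − 0.8)/(1.5 − 0.8) = 0.2000/0.7000 = 0.2857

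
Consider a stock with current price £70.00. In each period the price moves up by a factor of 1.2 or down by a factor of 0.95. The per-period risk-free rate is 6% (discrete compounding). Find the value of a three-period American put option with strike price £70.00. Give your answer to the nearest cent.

Risk-neutral probability p = (1 + 0.06 − 0.95)/(1.2 − 0.95) = 0.1100/0.2500 = 0.4400
Terminal stock prices: S_uuu = 121, S_uud = 95.76, S_udd = 75.81, S_ddd = 60.02
Terminal payoffs (K − S): max(-50.96, 0) = 0, max(-25.76, 0) = 0, max(-5.81, 0) = 0, max(9.984, 0) = 9.984
Node uu (S = 100.8): continuation = 1/1.06·[0.4400·0.0000 + 0.5600·0.0000] = 0.0000; exercise value = 0.0000 ≤ continuation, so V_uu = 0.0000
Node ud (S = 79.8): continuation = 1/1.06·[0.4400·0.0000 + 0.5600·0.0000] = 0.0000; exercise value = 0.0000 ≤ continuation, so V_ud = 0.0000
Node dd (S = 63.17): continuation = 1/1.06·[0.4400·0.0000 + 0.5600·9.9838] = 5.2744; exercise value = 6.8250 > continuation, so V_dd = 6.8250 (exercise)
Node u (S = 84): continuation = 1/1.06·[0.4400·0.0000 + 0.5600·0.0000] = 0.0000; exercise value = 0.0000 ≤ continuation, so V_u = 0.0000
Node d (S = 66.5): continuation = 1/1.06·[0.4400·0.0000 + 0.5600·6.8250] = 3.6057; exercise value = 3.5000 ≤ continuation, so V_d = 3.6057
Node 0 (S = 70): continuation = 1/1.06·[0.4400·0.0000 + 0.5600·3.6057] = 1.9049; exercise value = 0.0000 ≤ continuation, so V_0 = 1.9049

£1.90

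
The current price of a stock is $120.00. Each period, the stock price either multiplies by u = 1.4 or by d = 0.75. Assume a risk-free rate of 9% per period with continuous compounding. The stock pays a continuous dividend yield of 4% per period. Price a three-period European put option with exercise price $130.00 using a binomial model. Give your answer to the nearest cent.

Per-period risk-free factor R = e^0.09 = 1.0942; dividend-adjusted growth = e^(0.09−0.04) = 1.0513.
Risk-neutral probability p = (1.0513 − 0.75)/(1.4 − 0.75) = 0.3013/0.6500 = 0.4635
Terminal stock prices: S_uuu = 329.3, S_uud = 176.4, S_udd = 94.5, S_ddd = 50.62
Terminal payoffs (K − S): max(-199.3, 0) = 0, max(-46.4, 0) = 0, max(35.5, 0) = 35.5, max(79.38, 0) = 79.38
Node uu (S = 235.2): V_uu = e^(−0.09)·[0.4635·0.0000 + 0.5365·0.0000] = 0.0000
Node ud (S = 126): V_ud = e^(−0.09)·[0.4635·0.0000 + 0.5365·35.5000] = 17.4067
Node dd (S = 67.5): V_dd = e^(−0.09)·[0.4635·35.5000 + 0.5365·79.3750] = 53.9578
Node u (S = 168): V_u = e^(−0.09)·[0.4635·0.0000 + 0.5365·17.4067] = 8.5350
Node d (S = 90): V_d = e^(−0.09)·[0.4635·17.4067 + 0.5365·53.9578] = 33.8306
Node 0 (S = 120): V_0 = e^(−0.09)·[0.4635·8.5350 + 0.5365·33.8306] = 20.2036

$20.20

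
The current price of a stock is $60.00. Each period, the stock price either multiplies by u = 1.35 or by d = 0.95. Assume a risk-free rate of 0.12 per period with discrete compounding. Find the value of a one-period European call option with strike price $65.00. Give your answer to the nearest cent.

$6.07

Risk-neutral probability p = (1 + 0.12 − 0.95)/(1.35 − 0.95) = 0.1700/0.4000 = 0.4250
Terminal stock prices: S_u = 81, S_d = 57
Terminal payoffs (S − K): max(16, 0) = 16, max(-8, 0) = 0
Node 0 (S = 60): V_0 = 1/1.12·[0.4250·16.0000 + 0.5750·0.0000] = 6.0714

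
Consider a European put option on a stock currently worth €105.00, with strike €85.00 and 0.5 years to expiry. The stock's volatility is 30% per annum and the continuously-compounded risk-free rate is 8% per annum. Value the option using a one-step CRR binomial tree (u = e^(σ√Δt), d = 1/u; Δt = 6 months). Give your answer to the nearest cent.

€0.03

CRR parameters: u = e^(σ√Δt) = e^(0.3·√0.5) = 1.2363, d = 1/u = 0.8089
Per-period rate: rΔt = 0.08·0.5 = 0.04, so R = e^0.04 = 1.0408
Risk-neutral probability p = (e^0.04 − 0.8089)/(1.2363 − 0.8089) = 0.2320/0.4275 = 0.5426
Terminal stock prices: S_u = 129.8, S_d = 84.93
Terminal payoffs (K − S): max(-44.81, 0) = 0, max(0.06992, 0) = 0.06992
Node 0 (S = 105): V_0 = e^(−0.04)·[0.5426·0.0000 + 0.4574·0.0699] = 0.0307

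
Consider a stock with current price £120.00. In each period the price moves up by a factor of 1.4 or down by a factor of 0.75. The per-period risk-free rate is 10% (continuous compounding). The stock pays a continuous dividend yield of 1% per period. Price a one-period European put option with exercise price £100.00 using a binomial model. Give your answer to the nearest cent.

Per-period risk-free factor R = e^0.1 = 1.1052; dividend-adjusted growth = e^(0.1−0.01) = 1.0942.
Risk-neutral probability p = (1.0942 − 0.75)/(1.4 − 0.75) = 0.3442/0.6500 = 0.5295
Terminal stock prices: S_u = 168, S_d = 90
Terminal payoffs (K − S): max(-68, 0) = 0, max(10, 0) = 10
Node 0 (S = 120): V_0 = e^(−0.1)·[0.5295·0.0000 + 0.4705·10.0000] = 4.2573

£4.26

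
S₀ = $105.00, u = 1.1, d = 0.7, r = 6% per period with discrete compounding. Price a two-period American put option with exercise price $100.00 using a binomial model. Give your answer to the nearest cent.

$4.03

Risk-neutral probability p = (1 + 0.06 − 0.7)/(1.1 − 0.7) = 0.3600/0.4000 = 0.9000
Terminal stock prices: S_uu = 127.1, S_ud = 80.85, S_dd = 51.45
Terminal payoffs (K − S): max(-27.05, 0) = 0, max(19.15, 0) = 19.15, max(48.55, 0) = 48.55
Node u (S = 115.5): continuation = 1/1.06·[0.9000·0.0000 + 0.1000·19.1500] = 1.8066; exercise value = 0.0000 ≤ continuation, so V_u = 1.8066
Node d (S = 73.5): continuation = 1/1.06·[0.9000·19.1500 + 0.1000·48.5500] = 20.8396; exercise value = 26.5000 > continuation, so V_d = 26.5000 (exercise)
Node 0 (S = 105): continuation = 1/1.06·[0.9000·1.8066 + 0.1000·26.5000] = 4.0339; exercise value = 0.0000 ≤ continuation, so V_0 = 4.0339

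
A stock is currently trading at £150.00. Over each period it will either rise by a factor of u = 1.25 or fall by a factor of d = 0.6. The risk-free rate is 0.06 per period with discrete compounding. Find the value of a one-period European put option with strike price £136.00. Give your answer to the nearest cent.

£12.69

Risk-neutral probability p = (1 + 0.06 − 0.6)/(1.25 − 0.6) = 0.4600/0.6500 = 0.7077
Terminal stock prices: S_u = 187.5, S_d = 90
Terminal payoffs (K − S): max(-51.5, 0) = 0, max(46, 0) = 46
Node 0 (S = 150): V_0 = 1/1.06·[0.7077·0.0000 + 0.2923·46.0000] = 12.6851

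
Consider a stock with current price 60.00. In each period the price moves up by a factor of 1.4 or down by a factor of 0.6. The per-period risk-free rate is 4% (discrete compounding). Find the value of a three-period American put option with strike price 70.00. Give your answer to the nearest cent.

Risk-neutral probability p = (1 + 0.04 − 0.6)/(1.4 − 0.6) = 0.4400/0.8000 = 0.5500
Terminal stock prices: S_uuu = 164.6, S_uud = 70.56, S_udd = 30.24, S_ddd = 12.96
Terminal payoffs (K − S): max(-94.64, 0) = 0, max(-0.56, 0) = 0, max(39.76, 0) = 39.76, max(57.04, 0) = 57.04
Node uu (S = 117.6): continuation = 1/1.04·[0.5500·0.0000 + 0.4500·0.0000] = 0.0000; exercise value = 0.0000 ≤ continuation, so V_uu = 0.0000
Node ud (S = 50.4): continuation = 1/1.04·[0.5500·0.0000 + 0.4500·39.7600] = 17.2038; exercise value = 19.6000 > continuation, so V_ud = 19.6000 (exercise)
Node dd (S = 21.6): continuation = 1/1.04·[0.5500·39.7600 + 0.4500·57.0400] = 45.7077; exercise value = 48.4000 > continuation, so V_dd = 48.4000 (exercise)
Node u (S = 84): continuation = 1/1.04·[0.5500·0.0000 + 0.4500·19.6000] = 8.4808; exercise value = 0.0000 ≤ continuation, so V_u = 8.4808
Node d (S = 36): continuation = 1/1.04·[0.5500·19.6000 + 0.4500·48.4000] = 31.3077; exercise value = 34.0000 > continuation, so V_d = 34.0000 (exercise)
Node 0 (S = 60): continuation = 1/1.04·[0.5500·8.4808 + 0.4500·34.0000] = 19.1966; exercise value = 10.0000 ≤ continuation, so V_0 = 19.1966

19.20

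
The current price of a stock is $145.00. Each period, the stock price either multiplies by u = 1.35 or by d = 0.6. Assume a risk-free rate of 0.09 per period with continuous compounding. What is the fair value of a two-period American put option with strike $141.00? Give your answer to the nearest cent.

$21.26

Risk-neutral probability p = (e^0.09 − 0.6)/(1.35 − 0.6) = 0.4942/0.7500 = 0.6589
Terminal stock prices: S_uu = 264.3, S_ud = 117.4, S_dd = 52.2
Terminal payoffs (K − S): max(-123.3, 0) = 0, max(23.55, 0) = 23.55, max(88.8, 0) = 88.8
Node u (S = 195.8): continuation = e^(−0.09)·[0.6589·0.0000 + 0.3411·23.5500] = 7.3415; exercise value = 0.0000 ≤ continuation, so V_u = 7.3415
Node d (S = 87): continuation = e^(−0.09)·[0.6589·23.5500 + 0.3411·88.8000] = 41.8643; exercise value = 54.0000 > continuation, so V_d = 54.0000 (exercise)
Node 0 (S = 145): continuation = e^(−0.09)·[0.6589·7.3415 + 0.3411·54.0000] = 21.2551; exercise value = 0.0000 ≤ continuation, so V_0 = 21.2551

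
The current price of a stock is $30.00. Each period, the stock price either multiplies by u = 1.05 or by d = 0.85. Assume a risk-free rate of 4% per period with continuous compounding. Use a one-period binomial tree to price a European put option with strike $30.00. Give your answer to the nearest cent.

$0.20

Risk-neutral probability p = (e^0.04 − 0.85)/(1.05 − 0.85) = 0.1908/0.2000 = 0.9541
Terminal stock prices: S_u = 31.5, S_d = 25.5
Terminal payoffs (K − S): max(-1.5, 0) = 0, max(4.5, 0) = 4.5
Node 0 (S = 30): V_0 = e^(−0.04)·[0.9541·0.0000 + 0.0459·4.5000] = 0.1987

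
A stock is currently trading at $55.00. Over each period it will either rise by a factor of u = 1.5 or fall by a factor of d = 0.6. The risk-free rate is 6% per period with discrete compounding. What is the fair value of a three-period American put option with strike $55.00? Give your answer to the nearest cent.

Risk-neutral probability p = (1 + 0.06 − 0.6)/(1.5 − 0.6) = 0.4600/0.9000 = 0.5111
Terminal stock prices: S_uuu = 185.6, S_uud = 74.25, S_udd = 29.7, S_ddd = 11.88
Terminal payoffs (K − S): max(-130.6, 0) = 0, max(-19.25, 0) = 0, max(25.3, 0) = 25.3, max(43.12, 0) = 43.12
Node uu (S = 123.8): continuation = 1/1.06·[0.5111·0.0000 + 0.4889·0.0000] = 0.0000; exercise value = 0.0000 ≤ continuation, so V_uu = 0.0000
Node ud (S = 49.5): continuation = 1/1.06·[0.5111·0.0000 + 0.4889·25.3000] = 11.6688; exercise value = 5.5000 ≤ continuation, so V_ud = 11.6688
Node dd (S = 19.8): continuation = 1/1.06·[0.5111·25.3000 + 0.4889·43.1200] = 32.0868; exercise value = 35.2000 > continuation, so V_dd = 35.2000 (exercise)
Node u (S = 82.5): continuation = 1/1.06·[0.5111·0.0000 + 0.4889·11.6688] = 5.3818; exercise value = 0.0000 ≤ continuation, so V_u = 5.3818
Node d (S = 33): continuation = 1/1.06·[0.5111·11.6688 + 0.4889·35.2000] = 21.8612; exercise value = 22.0000 > continuation, so V_d = 22.0000 (exercise)
Node 0 (S = 55): continuation = 1/1.06·[0.5111·5.3818 + 0.4889·22.0000] = 12.7418; exercise value = 0.0000 ≤ continuation, so V_0 = 12.7418

$12.74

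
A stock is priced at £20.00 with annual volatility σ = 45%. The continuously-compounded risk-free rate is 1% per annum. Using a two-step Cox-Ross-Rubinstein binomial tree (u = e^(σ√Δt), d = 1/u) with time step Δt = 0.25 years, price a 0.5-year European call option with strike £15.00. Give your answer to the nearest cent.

£5.75

CRR parameters: u = e^(σ√Δt) = e^(0.45·√0.25) = 1.2523, d = 1/u = 0.7985
Per-period rate: rΔt = 0.01·0.25 = 0.0025, so R = e^0.0025 = 1.0025
Risk-neutral probability p = (e^0.0025 − 0.7985)/(1.2523 − 0.7985) = 0.2040/0.4538 = 0.4495
Terminal stock prices: S_uu = 31.37, S_ud = 20, S_dd = 12.75
Terminal payoffs (S − K): max(16.37, 0) = 16.37, max(5, 0) = 5, max(-2.247, 0) = 0
Node u (S = 25.05): V_u = e^(−0.0025)·[0.4495·16.3662 + 0.5505·5.0000] = 10.0839
Node d (S = 15.97): V_d = e^(−0.0025)·[0.4495·5.0000 + 0.5505·0.0000] = 2.2419
Node 0 (S = 20): V_0 = e^(−0.0025)·[0.4495·10.0839 + 0.5505·2.2419] = 5.7525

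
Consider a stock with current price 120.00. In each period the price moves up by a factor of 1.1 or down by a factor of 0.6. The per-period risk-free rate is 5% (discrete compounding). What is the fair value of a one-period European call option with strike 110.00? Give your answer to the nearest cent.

Risk-neutral probability p = (1 + 0.05 − 0.6)/(1.1 − 0.6) = 0.4500/0.5000 = 0.9000
Terminal stock prices: S_u = 132, S_d = 72
Terminal payoffs (S − K): max(22, 0) = 22, max(-38, 0) = 0
Node 0 (S = 120): V_0 = 1/1.05·[0.9000·22.0000 + 0.1000·0.0000] = 18.8571

18.86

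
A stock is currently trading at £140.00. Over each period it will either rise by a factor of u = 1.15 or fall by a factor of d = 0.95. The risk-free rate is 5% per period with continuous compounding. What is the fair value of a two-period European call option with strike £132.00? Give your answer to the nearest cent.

Risk-neutral probability p = (e^0.05 − 0.95)/(1.15 − 0.95) = 0.1013/0.2000 = 0.5064
Terminal stock prices: S_uu = 185.1, S_ud = 152.9, S_dd = 126.3
Terminal payoffs (S − K): max(53.15, 0) = 53.15, max(20.95, 0) = 20.95, max(-5.65, 0) = 0
Node u (S = 161): V_u = e^(−0.05)·[0.5064·53.1500 + 0.4936·20.9500] = 35.4377
Node d (S = 133): V_d = e^(−0.05)·[0.5064·20.9500 + 0.4936·0.0000] = 10.0908
Node 0 (S = 140): V_0 = e^(−0.05)·[0.5064·35.4377 + 0.4936·10.0908] = 21.8073

£21.81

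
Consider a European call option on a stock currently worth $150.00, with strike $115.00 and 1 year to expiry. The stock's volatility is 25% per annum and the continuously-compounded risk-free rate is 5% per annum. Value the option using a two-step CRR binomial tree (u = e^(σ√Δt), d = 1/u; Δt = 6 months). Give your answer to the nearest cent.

CRR parameters: u = e^(σ√Δt) = e^(0.25·√0.5) = 1.1934, d = 1/u = 0.8380
Per-period rate: rΔt = 0.05·0.5 = 0.025, so R = e^0.025 = 1.0253
Risk-neutral probability p = (e^0.025 − 0.8380)/(1.1934 − 0.8380) = 0.1873/0.3554 = 0.5272
Terminal stock prices: S_uu = 213.6, S_ud = 150, S_dd = 105.3
Terminal payoffs (S − K): max(98.62, 0) = 98.62, max(35, 0) = 35, max(-9.672, 0) = 0
Node u (S = 179): V_u = e^(−0.025)·[0.5272·98.6179 + 0.4728·35.0000] = 66.8440
Node d (S = 125.7): V_d = e^(−0.025)·[0.5272·35.0000 + 0.4728·0.0000] = 17.9947
Node 0 (S = 150): V_0 = e^(−0.025)·[0.5272·66.8440 + 0.4728·17.9947] = 42.6656

$42.67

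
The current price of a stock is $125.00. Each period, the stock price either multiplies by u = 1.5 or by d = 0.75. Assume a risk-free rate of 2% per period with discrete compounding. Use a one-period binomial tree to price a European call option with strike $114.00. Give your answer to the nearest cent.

Risk-neutral probability p = (1 + 0.02 − 0.75)/(1.5 − 0.75) = 0.2700/0.7500 = 0.3600
Terminal stock prices: S_u = 187.5, S_d = 93.75
Terminal payoffs (S − K): max(73.5, 0) = 73.5, max(-20.25, 0) = 0
Node 0 (S = 125): V_0 = 1/1.02·[0.3600·73.5000 + 0.6400·0.0000] = 25.9412

$25.94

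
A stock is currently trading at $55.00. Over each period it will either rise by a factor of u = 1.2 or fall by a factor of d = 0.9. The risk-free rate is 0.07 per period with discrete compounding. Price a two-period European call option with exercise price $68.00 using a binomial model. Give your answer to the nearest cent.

Risk-neutral probability p = (1 + 0.07 − 0.9)/(1.2 − 0.9) = 0.1700/0.3000 = 0.5667
Terminal stock prices: S_uu = 79.2, S_ud = 59.4, S_dd = 44.55
Terminal payoffs (S − K): max(11.2, 0) = 11.2, max(-8.6, 0) = 0, max(-23.45, 0) = 0
Node u (S = 66): V_u = 1/1.07·[0.5667·11.2000 + 0.4333·0.0000] = 5.9315
Node d (S = 49.5): V_d = 1/1.07·[0.5667·0.0000 + 0.4333·0.0000] = 0.0000
Node 0 (S = 55): V_0 = 1/1.07·[0.5667·5.9315 + 0.4333·0.0000] = 3.1413

$3.14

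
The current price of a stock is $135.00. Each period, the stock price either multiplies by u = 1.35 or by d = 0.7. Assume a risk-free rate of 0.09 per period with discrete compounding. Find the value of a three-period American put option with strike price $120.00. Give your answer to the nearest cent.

$11.80

Risk-neutral probability p = (1 + 0.09 − 0.7)/(1.35 − 0.7) = 0.3900/0.6500 = 0.6000
Terminal stock prices: S_uuu = 332.2, S_uud = 172.2, S_udd = 89.3, S_ddd = 46.3
Terminal payoffs (K − S): max(-212.2, 0) = 0, max(-52.23, 0) = 0, max(30.7, 0) = 30.7, max(73.7, 0) = 73.7
Node uu (S = 246): continuation = 1/1.09·[0.6000·0.0000 + 0.4000·0.0000] = 0.0000; exercise value = 0.0000 ≤ continuation, so V_uu = 0.0000
Node ud (S = 127.6): continuation = 1/1.09·[0.6000·0.0000 + 0.4000·30.6975] = 11.2651; exercise value = 0.0000 ≤ continuation, so V_ud = 11.2651
Node dd (S = 66.15): continuation = 1/1.09·[0.6000·30.6975 + 0.4000·73.6950] = 43.9417; exercise value = 53.8500 > continuation, so V_dd = 53.8500 (exercise)
Node u (S = 182.2): continuation = 1/1.09·[0.6000·0.0000 + 0.4000·11.2651] = 4.1340; exercise value = 0.0000 ≤ continuation, so V_u = 4.1340
Node d (S = 94.5): continuation = 1/1.09·[0.6000·11.2651 + 0.4000·53.8500] = 25.9625; exercise value = 25.5000 ≤ continuation, so V_d = 25.9625
Node 0 (S = 135): continuation = 1/1.09·[0.6000·4.1340 + 0.4000·25.9625] = 11.8031; exercise value = 0.0000 ≤ continuation, so V_0 = 11.8031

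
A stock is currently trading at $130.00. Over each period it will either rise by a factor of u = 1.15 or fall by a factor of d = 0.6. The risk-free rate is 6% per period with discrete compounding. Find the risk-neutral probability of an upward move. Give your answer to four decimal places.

Risk-neutral probability p = (1 + 0.06 − 0.6)/(1.15 − 0.6) = 0.4600/0.5500 = 0.8364

p = 0.8364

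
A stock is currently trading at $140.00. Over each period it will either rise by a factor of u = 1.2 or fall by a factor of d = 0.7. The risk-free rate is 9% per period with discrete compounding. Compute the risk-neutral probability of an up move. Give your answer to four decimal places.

p = 0.7800

Risk-neutral probability p = (1 + 0.09 − 0.7)/(1.2 − 0.7) = 0.3900/0.5000 = 0.7800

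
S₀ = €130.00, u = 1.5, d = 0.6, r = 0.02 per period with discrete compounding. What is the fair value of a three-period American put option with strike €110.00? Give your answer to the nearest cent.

€27.24

Risk-neutral probability p = (1 + 0.02 − 0.6)/(1.5 − 0.6) = 0.4200/0.9000 = 0.4667
Terminal stock prices: S_uuu = 438.8, S_uud = 175.5, S_udd = 70.2, S_ddd = 28.08
Terminal payoffs (K − S): max(-328.8, 0) = 0, max(-65.5, 0) = 0, max(39.8, 0) = 39.8, max(81.92, 0) = 81.92
Node uu (S = 292.5): continuation = 1/1.02·[0.4667·0.0000 + 0.5333·0.0000] = 0.0000; exercise value = 0.0000 ≤ continuation, so V_uu = 0.0000
Node ud (S = 117): continuation = 1/1.02·[0.4667·0.0000 + 0.5333·39.8000] = 20.8105; exercise value = 0.0000 ≤ continuation, so V_ud = 20.8105
Node dd (S = 46.8): continuation = 1/1.02·[0.4667·39.8000 + 0.5333·81.9200] = 61.0431; exercise value = 63.2000 > continuation, so V_dd = 63.2000 (exercise)
Node u (S = 195): continuation = 1/1.02·[0.4667·0.0000 + 0.5333·20.8105] = 10.8813; exercise value = 0.0000 ≤ continuation, so V_u = 10.8813
Node d (S = 78): continuation = 1/1.02·[0.4667·20.8105 + 0.5333·63.2000] = 42.5669; exercise value = 32.0000 ≤ continuation, so V_d = 42.5669
Node 0 (S = 130): continuation = 1/1.02·[0.4667·10.8813 + 0.5333·42.5669] = 27.2356; exercise value = 0.0000 ≤ continuation, so V_0 = 27.2356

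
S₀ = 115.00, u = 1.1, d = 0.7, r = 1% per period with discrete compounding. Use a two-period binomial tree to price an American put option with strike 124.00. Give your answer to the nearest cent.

Risk-neutral probability p = (1 + 0.01 − 0.7)/(1.1 − 0.7) = 0.3100/0.4000 = 0.7750
Terminal stock prices: S_uu = 139.2, S_ud = 88.55, S_dd = 56.35
Terminal payoffs (K − S): max(-15.15, 0) = 0, max(35.45, 0) = 35.45, max(67.65, 0) = 67.65
Node u (S = 126.5): continuation = 1/1.01·[0.7750·0.0000 + 0.2250·35.4500] = 7.8973; exercise value = 0.0000 ≤ continuation, so V_u = 7.8973
Node d (S = 80.5): continuation = 1/1.01·[0.7750·35.4500 + 0.2250·67.6500] = 42.2723; exercise value = 43.5000 > continuation, so V_d = 43.5000 (exercise)
Node 0 (S = 115): continuation = 1/1.01·[0.7750·7.8973 + 0.2250·43.5000] = 15.7504; exercise value = 9.0000 ≤ continuation, so V_0 = 15.7504

15.75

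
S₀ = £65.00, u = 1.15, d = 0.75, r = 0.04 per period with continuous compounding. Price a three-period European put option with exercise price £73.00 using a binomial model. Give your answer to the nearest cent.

Risk-neutral probability p = (e^0.04 − 0.75)/(1.15 − 0.75) = 0.2908/0.4000 = 0.7270
Terminal stock prices: S_uuu = 98.86, S_uud = 64.47, S_udd = 42.05, S_ddd = 27.42
Terminal payoffs (K − S): max(-25.86, 0) = 0, max(8.528, 0) = 8.528, max(30.95, 0) = 30.95, max(45.58, 0) = 45.58
Node uu (S = 85.96): V_uu = e^(−0.04)·[0.7270·0.0000 + 0.2730·8.5281] = 2.2367
Node ud (S = 56.06): V_ud = e^(−0.04)·[0.7270·8.5281 + 0.2730·30.9531] = 14.0751
Node dd (S = 36.56): V_dd = e^(−0.04)·[0.7270·30.9531 + 0.2730·45.5781] = 33.5751
Node u (S = 74.75): V_u = e^(−0.04)·[0.7270·2.2367 + 0.2730·14.0751] = 5.2538
Node d (S = 48.75): V_d = e^(−0.04)·[0.7270·14.0751 + 0.2730·33.5751] = 18.6375
Node 0 (S = 65): V_0 = e^(−0.04)·[0.7270·5.2538 + 0.2730·18.6375] = 8.5580

£8.56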